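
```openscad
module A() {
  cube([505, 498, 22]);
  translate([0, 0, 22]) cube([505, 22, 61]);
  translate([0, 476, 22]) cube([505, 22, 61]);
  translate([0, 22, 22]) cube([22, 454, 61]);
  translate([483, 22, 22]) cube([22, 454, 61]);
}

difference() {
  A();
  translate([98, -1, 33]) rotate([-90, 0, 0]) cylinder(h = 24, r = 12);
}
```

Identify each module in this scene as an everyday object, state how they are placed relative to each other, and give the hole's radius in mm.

A is an open box. The open box has a circular hole through its front wall. The hole's radius is 12 mm.

The subtracted cylinder has r = 12 mm.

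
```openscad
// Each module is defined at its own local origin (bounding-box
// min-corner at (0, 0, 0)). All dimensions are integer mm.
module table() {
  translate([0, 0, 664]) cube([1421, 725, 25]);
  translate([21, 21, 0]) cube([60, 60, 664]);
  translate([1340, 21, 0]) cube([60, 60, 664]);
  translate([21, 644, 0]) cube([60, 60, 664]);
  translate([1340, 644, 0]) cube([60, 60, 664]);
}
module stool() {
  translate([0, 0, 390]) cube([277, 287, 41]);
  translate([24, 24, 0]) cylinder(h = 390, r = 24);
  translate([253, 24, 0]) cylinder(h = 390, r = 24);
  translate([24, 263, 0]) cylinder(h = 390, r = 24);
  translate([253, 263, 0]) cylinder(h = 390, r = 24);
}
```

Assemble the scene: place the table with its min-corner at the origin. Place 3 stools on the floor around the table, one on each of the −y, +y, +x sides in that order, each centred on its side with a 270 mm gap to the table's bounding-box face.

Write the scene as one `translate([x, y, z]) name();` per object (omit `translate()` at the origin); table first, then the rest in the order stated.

table();
translate([572, -557, 0]) stool();
translate([572, 995, 0]) stool();
translate([1691, 219, 0]) stool();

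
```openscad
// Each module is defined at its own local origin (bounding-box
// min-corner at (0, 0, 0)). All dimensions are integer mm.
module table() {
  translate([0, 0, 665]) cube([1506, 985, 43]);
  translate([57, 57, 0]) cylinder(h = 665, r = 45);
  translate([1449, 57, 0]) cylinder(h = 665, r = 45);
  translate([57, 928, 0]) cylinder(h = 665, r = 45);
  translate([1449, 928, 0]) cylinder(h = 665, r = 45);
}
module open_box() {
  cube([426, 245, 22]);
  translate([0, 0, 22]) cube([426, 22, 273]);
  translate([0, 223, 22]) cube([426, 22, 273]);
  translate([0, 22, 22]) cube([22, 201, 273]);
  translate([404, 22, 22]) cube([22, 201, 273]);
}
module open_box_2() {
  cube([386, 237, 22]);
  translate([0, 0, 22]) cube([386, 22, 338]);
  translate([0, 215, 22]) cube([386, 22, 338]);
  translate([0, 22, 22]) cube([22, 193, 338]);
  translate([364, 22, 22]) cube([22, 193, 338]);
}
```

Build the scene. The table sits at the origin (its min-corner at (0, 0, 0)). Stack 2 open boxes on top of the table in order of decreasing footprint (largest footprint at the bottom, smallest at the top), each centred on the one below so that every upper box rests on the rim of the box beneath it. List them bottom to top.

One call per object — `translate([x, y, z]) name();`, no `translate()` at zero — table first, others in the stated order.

table();
translate([540, 370, 708]) open_box();
translate([560, 374, 1003]) open_box_2();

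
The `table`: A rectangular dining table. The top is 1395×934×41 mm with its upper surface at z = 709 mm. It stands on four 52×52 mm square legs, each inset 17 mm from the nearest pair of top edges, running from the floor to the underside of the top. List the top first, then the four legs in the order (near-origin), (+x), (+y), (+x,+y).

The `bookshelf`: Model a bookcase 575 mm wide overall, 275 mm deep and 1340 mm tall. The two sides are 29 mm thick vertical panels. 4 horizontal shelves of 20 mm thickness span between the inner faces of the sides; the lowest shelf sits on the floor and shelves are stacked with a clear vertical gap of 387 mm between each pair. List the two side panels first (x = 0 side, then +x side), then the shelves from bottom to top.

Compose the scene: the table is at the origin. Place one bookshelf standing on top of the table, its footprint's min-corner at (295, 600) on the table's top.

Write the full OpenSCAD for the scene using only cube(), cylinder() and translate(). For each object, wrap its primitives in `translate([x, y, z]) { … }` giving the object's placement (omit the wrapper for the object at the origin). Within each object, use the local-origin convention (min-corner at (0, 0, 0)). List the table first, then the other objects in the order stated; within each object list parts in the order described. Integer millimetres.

translate([0, 0, 668]) cube([1395, 934, 41]);
translate([17, 17, 0]) cube([52, 52, 668]);
translate([1326, 17, 0]) cube([52, 52, 668]);
translate([17, 865, 0]) cube([52, 52, 668]);
translate([1326, 865, 0]) cube([52, 52, 668]);
translate([295, 600, 709]) {
  cube([29, 275, 1340]);
  translate([546, 0, 0]) cube([29, 275, 1340]);
  translate([29, 0, 0]) cube([517, 275, 20]);
  translate([29, 0, 407]) cube([517, 275, 20]);
  translate([29, 0, 814]) cube([517, 275, 20]);
  translate([29, 0, 1221]) cube([517, 275, 20]);
}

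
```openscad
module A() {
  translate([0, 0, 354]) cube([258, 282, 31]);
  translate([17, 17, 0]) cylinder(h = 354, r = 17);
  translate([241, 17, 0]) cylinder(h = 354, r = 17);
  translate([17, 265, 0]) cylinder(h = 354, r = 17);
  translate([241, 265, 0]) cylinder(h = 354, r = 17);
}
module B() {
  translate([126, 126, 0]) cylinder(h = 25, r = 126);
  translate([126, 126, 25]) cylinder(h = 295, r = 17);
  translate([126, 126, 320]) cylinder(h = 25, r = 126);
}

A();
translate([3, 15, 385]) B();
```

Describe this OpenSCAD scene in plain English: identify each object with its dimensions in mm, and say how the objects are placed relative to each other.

A is a four-legged stool. The seat is a 258×282×31 mm slab whose top surface is at z = 385 mm; four round legs, each 34 mm in diameter, run from the floor (z = 0) to the underside of the seat, each leg's axis is inset half a diameter from the nearest pair of seat edges (so the leg's bounding box is flush with the corner).

B is a spool: two coaxial disc flanges of radius 126 mm and thickness 25 mm, joined by a core cylinder of radius 17 mm and height 295 mm. The lower flange rests on z = 0 and the three cylinders share a vertical axis.

The spool is on top of the stool, centred.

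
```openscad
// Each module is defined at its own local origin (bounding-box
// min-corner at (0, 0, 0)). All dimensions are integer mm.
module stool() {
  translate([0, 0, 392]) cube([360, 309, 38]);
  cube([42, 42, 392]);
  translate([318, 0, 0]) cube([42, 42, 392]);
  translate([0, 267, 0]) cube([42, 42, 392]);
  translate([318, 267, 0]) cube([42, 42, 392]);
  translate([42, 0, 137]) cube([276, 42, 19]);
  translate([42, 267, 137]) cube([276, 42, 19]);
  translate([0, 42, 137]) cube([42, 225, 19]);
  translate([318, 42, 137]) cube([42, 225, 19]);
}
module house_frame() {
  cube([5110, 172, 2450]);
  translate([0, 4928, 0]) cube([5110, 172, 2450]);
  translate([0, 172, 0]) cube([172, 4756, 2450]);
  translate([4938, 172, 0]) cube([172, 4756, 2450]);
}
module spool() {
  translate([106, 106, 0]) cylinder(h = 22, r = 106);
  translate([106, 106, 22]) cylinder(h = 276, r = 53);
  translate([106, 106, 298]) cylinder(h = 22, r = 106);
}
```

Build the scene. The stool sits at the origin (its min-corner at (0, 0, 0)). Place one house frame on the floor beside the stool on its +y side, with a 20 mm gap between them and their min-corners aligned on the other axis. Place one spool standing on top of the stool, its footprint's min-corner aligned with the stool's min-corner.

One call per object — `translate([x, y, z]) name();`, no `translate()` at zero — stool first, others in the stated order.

stool();
translate([0, 329, 0]) house_frame();
translate([0, 0, 430]) spool();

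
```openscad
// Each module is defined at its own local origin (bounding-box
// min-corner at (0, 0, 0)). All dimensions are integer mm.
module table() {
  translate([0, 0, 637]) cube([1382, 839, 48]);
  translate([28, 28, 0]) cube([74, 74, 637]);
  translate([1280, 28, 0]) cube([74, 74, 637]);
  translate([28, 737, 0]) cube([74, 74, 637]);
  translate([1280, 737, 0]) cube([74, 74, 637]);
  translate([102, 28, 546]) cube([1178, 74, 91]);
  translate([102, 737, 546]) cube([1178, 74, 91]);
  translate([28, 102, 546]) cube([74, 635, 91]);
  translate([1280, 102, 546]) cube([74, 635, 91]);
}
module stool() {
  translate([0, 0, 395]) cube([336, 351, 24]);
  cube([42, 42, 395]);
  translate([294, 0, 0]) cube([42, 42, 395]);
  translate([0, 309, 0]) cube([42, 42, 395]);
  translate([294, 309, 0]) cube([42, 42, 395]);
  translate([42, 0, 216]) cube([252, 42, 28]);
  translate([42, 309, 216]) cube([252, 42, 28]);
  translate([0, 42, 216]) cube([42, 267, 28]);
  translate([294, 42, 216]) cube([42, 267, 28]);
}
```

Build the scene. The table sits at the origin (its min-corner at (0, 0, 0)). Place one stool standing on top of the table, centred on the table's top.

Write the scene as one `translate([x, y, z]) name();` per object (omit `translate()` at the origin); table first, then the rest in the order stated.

table();
translate([523, 244, 685]) stool();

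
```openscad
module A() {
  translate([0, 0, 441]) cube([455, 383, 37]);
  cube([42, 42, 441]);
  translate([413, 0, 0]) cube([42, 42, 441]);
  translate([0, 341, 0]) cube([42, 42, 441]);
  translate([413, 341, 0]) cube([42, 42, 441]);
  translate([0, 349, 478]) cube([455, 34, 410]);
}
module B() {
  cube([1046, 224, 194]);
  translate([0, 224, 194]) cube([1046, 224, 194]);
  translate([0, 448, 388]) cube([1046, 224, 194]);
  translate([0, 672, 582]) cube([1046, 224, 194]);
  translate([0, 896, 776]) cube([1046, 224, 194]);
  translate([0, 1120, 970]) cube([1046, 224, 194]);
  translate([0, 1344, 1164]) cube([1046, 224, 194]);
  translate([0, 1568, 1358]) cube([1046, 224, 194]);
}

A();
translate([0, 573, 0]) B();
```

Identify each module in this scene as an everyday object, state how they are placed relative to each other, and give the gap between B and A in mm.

A is a chair. B is a staircase. The staircase is on the floor beside the chair on its +y side. The gap between the staircase and the chair is 190 mm.

The staircase's nearest face is 190 mm from the chair's +y face.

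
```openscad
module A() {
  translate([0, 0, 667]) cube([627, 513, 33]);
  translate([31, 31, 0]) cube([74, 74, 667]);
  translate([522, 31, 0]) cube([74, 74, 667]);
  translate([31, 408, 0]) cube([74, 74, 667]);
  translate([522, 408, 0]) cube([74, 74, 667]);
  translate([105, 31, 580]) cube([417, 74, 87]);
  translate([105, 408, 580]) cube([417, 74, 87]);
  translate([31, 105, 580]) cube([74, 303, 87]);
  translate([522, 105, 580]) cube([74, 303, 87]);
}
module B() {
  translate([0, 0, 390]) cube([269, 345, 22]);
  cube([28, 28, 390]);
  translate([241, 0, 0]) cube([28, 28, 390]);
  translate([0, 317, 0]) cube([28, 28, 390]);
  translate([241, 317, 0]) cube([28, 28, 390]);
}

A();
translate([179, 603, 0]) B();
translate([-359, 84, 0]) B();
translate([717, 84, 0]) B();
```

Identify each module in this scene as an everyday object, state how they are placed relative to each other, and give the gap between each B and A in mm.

A is a table. B is a stool. Three stools sit around the table at the +y, −x, +x sides. The gap between each stool and the table is 90 mm.

Each stool's nearest face is 90 mm from the table's bounding box.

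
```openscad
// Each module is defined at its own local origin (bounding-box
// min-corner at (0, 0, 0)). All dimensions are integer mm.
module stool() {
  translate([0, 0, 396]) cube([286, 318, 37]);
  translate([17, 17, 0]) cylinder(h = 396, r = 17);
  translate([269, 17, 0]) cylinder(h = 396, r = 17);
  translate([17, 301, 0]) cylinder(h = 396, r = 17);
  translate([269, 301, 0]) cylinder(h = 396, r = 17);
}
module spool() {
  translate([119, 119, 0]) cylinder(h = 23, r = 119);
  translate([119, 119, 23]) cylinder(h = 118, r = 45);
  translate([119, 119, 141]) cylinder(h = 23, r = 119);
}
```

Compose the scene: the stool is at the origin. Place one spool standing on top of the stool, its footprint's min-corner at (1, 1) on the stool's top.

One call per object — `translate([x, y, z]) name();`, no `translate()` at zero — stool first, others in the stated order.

stool();
translate([1, 1, 433]) spool();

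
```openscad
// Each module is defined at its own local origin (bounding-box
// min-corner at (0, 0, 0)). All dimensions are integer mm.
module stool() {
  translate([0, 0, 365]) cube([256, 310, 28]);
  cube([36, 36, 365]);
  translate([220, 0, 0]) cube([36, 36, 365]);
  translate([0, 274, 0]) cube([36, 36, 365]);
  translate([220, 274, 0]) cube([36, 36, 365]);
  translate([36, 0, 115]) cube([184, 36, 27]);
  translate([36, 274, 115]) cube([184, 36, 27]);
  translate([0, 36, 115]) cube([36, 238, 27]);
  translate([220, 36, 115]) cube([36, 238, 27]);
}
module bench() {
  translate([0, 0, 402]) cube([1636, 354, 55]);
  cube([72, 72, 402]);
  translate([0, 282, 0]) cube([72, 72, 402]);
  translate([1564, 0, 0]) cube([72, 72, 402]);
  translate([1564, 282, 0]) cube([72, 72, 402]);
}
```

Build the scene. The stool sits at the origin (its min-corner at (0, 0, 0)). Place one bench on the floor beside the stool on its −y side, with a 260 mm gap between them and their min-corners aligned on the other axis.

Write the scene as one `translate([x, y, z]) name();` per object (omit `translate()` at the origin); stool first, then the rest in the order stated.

stool();
translate([0, -614, 0]) bench();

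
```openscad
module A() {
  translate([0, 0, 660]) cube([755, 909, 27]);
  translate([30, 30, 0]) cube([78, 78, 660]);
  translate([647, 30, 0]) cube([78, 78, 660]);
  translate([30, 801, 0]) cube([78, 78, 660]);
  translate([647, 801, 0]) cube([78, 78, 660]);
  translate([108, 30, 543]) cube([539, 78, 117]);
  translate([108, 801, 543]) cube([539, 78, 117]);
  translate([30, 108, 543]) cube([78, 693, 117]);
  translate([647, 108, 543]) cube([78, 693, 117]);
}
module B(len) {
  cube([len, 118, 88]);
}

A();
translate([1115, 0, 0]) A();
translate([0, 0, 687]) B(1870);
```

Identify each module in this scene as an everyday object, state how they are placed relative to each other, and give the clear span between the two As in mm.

A is a table. B is a beam. A beam spans the tops of two tables. The clear span between the two tables is 360 mm.

Second table starts at x = 1115; first ends at x = 755; clear span = 1115 − 755 = 360 mm.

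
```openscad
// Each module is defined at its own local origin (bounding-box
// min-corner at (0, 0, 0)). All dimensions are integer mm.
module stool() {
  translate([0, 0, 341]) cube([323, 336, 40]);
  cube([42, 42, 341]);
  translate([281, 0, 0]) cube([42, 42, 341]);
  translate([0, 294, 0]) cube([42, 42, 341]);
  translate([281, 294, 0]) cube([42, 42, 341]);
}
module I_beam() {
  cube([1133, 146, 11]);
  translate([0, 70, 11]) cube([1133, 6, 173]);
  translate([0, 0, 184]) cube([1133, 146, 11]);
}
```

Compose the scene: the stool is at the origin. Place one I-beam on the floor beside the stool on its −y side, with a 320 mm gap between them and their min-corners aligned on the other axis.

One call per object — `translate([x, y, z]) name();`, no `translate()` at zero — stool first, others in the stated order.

stool();
translate([0, -466, 0]) I_beam();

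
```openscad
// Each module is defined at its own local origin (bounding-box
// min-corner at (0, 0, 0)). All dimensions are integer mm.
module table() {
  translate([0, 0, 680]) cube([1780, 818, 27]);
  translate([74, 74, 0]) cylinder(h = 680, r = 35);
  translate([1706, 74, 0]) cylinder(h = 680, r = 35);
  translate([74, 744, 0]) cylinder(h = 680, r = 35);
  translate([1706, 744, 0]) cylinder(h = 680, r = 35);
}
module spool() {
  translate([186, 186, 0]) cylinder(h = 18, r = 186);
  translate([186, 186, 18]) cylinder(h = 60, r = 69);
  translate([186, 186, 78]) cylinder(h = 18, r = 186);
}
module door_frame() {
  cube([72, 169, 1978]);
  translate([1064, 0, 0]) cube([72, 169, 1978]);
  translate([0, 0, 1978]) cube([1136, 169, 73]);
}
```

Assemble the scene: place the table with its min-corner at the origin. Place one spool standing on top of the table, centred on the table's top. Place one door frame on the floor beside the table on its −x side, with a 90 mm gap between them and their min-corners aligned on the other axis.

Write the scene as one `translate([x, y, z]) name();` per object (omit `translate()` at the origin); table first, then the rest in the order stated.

table();
translate([704, 223, 707]) spool();
translate([-1226, 0, 0]) door_frame();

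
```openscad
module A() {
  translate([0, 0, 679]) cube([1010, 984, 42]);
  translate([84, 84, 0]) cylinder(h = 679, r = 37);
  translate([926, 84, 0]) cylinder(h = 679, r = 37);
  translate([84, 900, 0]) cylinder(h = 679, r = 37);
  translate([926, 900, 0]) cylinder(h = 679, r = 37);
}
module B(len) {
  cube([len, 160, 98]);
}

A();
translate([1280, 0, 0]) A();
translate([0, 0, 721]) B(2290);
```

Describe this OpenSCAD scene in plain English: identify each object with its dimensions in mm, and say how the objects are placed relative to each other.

A is a table: top 1010 mm (x) × 984 mm (y), 42 mm thick, upper face at z = 721 mm, on four round legs of 74 mm diameter, each leg's bounding box inset 47 mm from the nearest pair of top edges, running from z = 0 to the bottom of the top.

B is a rectangular beam 2290 mm long (x), 160 mm deep (y), 98 mm thick (z).

The beam spans the tops of two tables placed 270 mm apart, resting at z = 721 mm.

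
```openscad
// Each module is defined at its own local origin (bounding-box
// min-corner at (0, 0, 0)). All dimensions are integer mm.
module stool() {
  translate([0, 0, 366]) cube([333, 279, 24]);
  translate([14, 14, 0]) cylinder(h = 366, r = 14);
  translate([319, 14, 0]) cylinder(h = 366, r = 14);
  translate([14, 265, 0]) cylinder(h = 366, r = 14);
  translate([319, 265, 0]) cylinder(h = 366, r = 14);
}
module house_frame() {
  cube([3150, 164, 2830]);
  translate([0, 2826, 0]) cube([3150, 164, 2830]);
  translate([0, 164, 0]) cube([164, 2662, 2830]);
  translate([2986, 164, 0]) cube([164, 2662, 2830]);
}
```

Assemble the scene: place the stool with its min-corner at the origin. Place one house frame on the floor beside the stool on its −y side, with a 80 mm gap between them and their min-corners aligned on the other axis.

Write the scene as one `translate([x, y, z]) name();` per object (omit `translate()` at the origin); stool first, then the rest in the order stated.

stool();
translate([0, -3070, 0]) house_frame();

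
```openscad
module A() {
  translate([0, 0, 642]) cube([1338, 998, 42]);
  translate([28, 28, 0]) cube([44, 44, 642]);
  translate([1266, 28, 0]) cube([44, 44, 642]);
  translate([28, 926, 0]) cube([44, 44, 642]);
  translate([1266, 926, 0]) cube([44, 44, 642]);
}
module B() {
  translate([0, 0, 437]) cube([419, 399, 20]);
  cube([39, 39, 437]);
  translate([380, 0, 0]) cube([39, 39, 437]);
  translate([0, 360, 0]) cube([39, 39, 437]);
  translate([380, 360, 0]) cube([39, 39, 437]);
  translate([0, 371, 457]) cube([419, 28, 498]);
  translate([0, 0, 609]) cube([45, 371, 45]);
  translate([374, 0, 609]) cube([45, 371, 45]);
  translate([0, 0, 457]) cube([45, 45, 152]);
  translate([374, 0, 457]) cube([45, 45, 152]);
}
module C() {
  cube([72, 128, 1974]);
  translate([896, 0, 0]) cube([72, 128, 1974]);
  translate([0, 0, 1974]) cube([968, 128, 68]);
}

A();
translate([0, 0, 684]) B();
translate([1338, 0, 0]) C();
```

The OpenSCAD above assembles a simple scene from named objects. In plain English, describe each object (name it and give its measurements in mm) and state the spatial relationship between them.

A is a table with a 1338×998 mm rectangular top, 42 mm thick, top surface at z = 684 mm, supported by four 44×44 mm square legs, each inset 28 mm from the nearest pair of top edges, running from the floor.

B is a chair: 419×399 mm seat, 20 mm thick, top at z = 457 mm, on four 39 mm square corner legs flush with the seat edges. A 28 mm thick backrest slab spans the full seat width, extending 498 mm above the seat top, its back face flush with the seat's +y edge. Two armrests of 45×45 mm section run along each side from the seat's front edge to the front of the backrest, top faces 197 mm above the seat top and outer faces flush with the seat's x-edges; a 45×45 mm post under the front of each armrest stands on the seat at the front corner.

C is a door frame. The clear opening is 824 mm wide and 1974 mm high. Two 72 mm wide jambs, 128 mm deep, stand either side of the opening from the floor to the top of the opening. A 68 mm thick head sits across the top of both jambs, spanning the full outside width of the frame.

The chair is on top of the table. The door frame is against the table's +x side, with their −y faces flush.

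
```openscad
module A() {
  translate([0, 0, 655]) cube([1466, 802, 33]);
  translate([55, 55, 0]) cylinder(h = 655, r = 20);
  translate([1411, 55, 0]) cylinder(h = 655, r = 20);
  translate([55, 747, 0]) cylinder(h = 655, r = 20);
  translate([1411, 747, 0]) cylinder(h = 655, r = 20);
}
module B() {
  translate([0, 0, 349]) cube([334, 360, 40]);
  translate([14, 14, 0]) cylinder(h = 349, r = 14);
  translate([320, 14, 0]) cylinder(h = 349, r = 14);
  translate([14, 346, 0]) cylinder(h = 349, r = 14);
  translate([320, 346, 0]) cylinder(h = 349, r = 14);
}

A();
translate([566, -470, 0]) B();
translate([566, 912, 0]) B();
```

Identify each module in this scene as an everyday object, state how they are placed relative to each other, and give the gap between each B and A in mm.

Each stool's nearest face is 110 mm from the table's bounding box.

A is a table. B is a stool. Two stools sit around the table at the −y, +y sides. The gap between each stool and the table is 110 mm.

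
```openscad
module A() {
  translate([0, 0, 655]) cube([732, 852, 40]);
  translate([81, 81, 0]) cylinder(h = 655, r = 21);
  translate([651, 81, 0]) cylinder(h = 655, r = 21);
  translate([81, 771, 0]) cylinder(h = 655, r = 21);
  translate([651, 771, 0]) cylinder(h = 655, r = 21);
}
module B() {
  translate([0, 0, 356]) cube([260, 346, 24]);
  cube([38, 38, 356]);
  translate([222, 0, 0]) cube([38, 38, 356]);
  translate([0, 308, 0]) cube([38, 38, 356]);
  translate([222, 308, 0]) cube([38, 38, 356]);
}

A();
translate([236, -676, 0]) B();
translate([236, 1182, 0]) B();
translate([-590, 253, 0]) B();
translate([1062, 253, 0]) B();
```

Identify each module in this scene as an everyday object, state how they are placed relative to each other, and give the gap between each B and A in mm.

A is a table. B is a stool. Four stools sit around the table at the −y, +y, −x, +x sides. The gap between each stool and the table is 330 mm.

Each stool's nearest face is 330 mm from the table's bounding box.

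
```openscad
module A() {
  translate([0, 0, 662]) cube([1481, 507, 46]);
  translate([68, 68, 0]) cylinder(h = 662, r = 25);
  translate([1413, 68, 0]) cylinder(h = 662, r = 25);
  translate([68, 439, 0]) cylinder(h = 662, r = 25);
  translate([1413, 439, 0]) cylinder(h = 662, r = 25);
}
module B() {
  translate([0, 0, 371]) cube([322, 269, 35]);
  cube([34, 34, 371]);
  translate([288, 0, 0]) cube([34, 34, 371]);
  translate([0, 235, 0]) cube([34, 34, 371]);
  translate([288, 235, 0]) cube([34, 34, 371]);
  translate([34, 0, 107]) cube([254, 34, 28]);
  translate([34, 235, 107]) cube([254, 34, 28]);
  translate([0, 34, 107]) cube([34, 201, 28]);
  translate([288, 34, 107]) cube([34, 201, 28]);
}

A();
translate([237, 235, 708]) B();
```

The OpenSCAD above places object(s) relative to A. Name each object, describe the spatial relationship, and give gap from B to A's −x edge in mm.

The stool's min-x is at 237; the table's min-x is 0; gap = 237 mm.

A is a table. B is a stool. The stool is on top of the table. The gap from the stool to the table's −x edge is 237 mm.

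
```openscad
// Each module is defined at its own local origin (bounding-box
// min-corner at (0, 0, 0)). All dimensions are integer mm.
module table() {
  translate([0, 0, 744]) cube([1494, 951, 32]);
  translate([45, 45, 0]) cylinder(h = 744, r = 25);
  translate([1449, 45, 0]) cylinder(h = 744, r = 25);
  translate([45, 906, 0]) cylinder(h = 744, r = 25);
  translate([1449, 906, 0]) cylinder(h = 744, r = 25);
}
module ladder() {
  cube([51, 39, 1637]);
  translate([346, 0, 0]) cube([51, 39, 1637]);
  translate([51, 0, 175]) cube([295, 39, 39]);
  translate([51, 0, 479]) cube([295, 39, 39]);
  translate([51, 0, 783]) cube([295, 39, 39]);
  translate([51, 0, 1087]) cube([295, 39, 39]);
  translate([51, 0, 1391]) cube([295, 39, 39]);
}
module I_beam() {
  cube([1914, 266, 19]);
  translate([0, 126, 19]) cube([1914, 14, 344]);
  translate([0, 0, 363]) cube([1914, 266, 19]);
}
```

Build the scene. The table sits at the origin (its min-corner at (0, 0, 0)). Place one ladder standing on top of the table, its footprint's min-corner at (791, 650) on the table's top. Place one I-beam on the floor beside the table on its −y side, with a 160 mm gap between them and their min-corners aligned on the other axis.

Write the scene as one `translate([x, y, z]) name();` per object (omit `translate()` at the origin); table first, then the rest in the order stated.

table();
translate([791, 650, 776]) ladder();
translate([0, -426, 0]) I_beam();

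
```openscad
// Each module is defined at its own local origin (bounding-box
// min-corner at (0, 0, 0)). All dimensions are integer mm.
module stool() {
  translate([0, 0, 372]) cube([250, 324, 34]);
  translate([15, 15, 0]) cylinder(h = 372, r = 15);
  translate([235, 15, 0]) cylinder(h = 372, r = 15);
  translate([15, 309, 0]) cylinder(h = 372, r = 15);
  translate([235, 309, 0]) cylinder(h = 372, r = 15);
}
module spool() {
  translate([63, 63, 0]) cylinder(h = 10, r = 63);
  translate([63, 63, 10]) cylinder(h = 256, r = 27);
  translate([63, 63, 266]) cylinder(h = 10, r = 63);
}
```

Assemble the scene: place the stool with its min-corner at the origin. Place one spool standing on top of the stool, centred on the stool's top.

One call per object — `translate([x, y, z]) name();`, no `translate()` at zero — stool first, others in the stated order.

stool();
translate([62, 99, 406]) spool();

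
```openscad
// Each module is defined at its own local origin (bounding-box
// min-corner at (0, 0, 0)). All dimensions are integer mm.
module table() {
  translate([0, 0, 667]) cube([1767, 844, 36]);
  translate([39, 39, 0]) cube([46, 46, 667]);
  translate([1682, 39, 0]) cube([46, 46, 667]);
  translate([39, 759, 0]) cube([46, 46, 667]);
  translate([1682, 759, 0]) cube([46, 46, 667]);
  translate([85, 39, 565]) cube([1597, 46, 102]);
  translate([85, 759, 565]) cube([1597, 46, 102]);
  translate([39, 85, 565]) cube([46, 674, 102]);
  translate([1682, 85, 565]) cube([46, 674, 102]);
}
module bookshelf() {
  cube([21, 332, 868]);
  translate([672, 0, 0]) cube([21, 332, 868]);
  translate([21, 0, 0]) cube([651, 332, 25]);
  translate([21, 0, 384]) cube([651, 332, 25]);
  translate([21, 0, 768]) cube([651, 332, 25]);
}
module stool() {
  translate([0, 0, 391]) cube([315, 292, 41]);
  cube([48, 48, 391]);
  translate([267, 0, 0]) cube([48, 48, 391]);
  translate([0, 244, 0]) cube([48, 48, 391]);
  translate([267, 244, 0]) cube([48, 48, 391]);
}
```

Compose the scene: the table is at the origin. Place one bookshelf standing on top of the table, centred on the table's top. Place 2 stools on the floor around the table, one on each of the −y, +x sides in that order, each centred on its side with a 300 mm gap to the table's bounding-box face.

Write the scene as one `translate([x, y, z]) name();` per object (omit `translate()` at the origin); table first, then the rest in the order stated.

table();
translate([537, 256, 703]) bookshelf();
translate([726, -592, 0]) stool();
translate([2067, 276, 0]) stool();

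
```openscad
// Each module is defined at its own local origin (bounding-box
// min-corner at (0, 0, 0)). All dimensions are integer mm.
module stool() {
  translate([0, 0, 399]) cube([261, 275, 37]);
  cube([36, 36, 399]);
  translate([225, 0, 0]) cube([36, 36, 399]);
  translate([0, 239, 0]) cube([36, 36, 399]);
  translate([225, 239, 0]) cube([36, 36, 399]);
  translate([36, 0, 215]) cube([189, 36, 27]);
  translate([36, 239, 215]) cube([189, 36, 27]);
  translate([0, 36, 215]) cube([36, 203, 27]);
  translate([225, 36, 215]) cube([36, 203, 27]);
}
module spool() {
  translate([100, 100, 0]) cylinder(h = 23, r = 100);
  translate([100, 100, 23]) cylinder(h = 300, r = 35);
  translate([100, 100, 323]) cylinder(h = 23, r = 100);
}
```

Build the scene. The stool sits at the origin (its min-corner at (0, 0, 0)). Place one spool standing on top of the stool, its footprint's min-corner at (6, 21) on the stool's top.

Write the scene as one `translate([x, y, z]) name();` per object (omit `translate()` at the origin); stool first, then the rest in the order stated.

stool();
translate([6, 21, 436]) spool();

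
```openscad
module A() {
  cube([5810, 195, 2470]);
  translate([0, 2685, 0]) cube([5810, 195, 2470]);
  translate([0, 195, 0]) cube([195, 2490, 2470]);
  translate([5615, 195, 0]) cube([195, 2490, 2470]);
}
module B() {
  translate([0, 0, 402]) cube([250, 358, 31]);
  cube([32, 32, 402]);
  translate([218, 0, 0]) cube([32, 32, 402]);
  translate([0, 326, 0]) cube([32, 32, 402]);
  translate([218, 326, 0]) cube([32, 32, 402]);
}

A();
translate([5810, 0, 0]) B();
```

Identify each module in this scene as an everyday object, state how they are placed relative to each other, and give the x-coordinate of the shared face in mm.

A is a house frame. B is a stool. The stool is against the house frame's +x side, with their −y faces flush. The x-coordinate of the shared face is 5810 mm.

The house frame's +x face and the stool's −x face are both at x = 5810 mm.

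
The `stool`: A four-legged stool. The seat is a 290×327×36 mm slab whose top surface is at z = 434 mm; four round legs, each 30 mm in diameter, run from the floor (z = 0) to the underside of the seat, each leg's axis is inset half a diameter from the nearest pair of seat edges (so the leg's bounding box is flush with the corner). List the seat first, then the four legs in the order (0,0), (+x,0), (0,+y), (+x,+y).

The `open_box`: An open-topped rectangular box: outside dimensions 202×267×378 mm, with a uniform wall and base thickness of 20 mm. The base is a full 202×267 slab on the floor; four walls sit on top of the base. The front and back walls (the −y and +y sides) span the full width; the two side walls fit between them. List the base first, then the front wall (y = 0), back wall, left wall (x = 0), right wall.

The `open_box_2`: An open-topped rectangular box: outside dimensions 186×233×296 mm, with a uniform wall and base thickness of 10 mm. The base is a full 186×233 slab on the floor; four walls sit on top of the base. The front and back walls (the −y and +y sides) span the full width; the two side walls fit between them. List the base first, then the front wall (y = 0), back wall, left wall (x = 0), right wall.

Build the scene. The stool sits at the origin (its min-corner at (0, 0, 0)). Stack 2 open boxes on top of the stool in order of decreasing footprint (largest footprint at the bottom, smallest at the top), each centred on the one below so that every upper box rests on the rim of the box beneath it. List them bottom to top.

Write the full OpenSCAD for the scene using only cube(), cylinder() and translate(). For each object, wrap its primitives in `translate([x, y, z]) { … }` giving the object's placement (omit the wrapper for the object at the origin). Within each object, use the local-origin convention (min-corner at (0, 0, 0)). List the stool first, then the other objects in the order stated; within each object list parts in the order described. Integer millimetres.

translate([0, 0, 398]) cube([290, 327, 36]);
translate([15, 15, 0]) cylinder(h = 398, r = 15);
translate([275, 15, 0]) cylinder(h = 398, r = 15);
translate([15, 312, 0]) cylinder(h = 398, r = 15);
translate([275, 312, 0]) cylinder(h = 398, r = 15);
translate([44, 30, 434]) {
  cube([202, 267, 20]);
  translate([0, 0, 20]) cube([202, 20, 358]);
  translate([0, 247, 20]) cube([202, 20, 358]);
  translate([0, 20, 20]) cube([20, 227, 358]);
  translate([182, 20, 20]) cube([20, 227, 358]);
}
translate([52, 47, 812]) {
  cube([186, 233, 10]);
  translate([0, 0, 10]) cube([186, 10, 286]);
  translate([0, 223, 10]) cube([186, 10, 286]);
  translate([0, 10, 10]) cube([10, 213, 286]);
  translate([176, 10, 10]) cube([10, 213, 286]);
}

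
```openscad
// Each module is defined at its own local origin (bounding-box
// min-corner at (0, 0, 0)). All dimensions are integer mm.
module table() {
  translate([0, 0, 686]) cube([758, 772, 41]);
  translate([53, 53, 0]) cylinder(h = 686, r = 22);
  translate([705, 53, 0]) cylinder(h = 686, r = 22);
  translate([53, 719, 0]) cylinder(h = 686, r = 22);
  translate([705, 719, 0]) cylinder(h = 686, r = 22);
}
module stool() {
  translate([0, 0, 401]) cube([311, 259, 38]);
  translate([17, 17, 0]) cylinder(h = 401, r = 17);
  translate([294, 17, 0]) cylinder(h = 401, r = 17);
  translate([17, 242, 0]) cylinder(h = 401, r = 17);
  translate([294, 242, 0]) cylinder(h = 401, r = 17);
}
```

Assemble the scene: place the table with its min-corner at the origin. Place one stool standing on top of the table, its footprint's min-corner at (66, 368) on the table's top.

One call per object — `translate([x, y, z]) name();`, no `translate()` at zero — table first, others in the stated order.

table();
translate([66, 368, 727]) stool();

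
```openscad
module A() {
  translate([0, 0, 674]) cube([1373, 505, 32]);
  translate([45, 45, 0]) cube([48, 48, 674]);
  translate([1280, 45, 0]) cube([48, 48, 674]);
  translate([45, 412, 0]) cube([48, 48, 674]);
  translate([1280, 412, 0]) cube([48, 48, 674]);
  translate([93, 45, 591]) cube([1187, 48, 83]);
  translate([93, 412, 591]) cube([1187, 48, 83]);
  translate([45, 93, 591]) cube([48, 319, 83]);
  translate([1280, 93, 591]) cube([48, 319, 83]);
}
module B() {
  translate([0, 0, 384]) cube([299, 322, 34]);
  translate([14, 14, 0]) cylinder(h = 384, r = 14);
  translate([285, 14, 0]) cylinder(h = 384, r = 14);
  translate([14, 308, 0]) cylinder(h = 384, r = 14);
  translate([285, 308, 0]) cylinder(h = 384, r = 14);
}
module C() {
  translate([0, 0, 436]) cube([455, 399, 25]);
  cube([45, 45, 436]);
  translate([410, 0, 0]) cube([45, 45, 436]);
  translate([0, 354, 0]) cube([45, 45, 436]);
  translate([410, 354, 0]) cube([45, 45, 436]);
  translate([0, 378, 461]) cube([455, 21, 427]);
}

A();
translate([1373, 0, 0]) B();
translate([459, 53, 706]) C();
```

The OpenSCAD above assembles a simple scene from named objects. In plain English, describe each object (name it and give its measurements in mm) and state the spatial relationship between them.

A is a rectangular dining table. The top is 1373×505×32 mm with its upper surface at z = 706 mm. It stands on four 48×48 mm square legs, each inset 45 mm from the nearest pair of top edges, running from the floor to the underside of the top. Four apron rails, 48 mm thick and 83 mm tall, run between adjacent legs with their top edges flush with the underside of the top and their outer faces flush with the legs' outer faces.

B is a four-legged stool. The seat is a 299×322×34 mm slab whose top surface is at z = 418 mm; four round legs, each 28 mm in diameter, run from the floor (z = 0) to the underside of the seat, each leg's axis is inset half a diameter from the nearest pair of seat edges (so the leg's bounding box is flush with the corner).

C is a chair. The seat is a 455×399×25 mm slab with its top at z = 461 mm, on four 45×45 mm corner legs (flush with the seat edges, standing on z = 0). A flat backrest 21 mm thick, 427 mm tall, spans the full seat width and rises from the seat top along its +y edge, rear face flush with the rear of the seat.

The stool is against the table's +x side, with their −y faces flush. The chair is on top of the table, centred.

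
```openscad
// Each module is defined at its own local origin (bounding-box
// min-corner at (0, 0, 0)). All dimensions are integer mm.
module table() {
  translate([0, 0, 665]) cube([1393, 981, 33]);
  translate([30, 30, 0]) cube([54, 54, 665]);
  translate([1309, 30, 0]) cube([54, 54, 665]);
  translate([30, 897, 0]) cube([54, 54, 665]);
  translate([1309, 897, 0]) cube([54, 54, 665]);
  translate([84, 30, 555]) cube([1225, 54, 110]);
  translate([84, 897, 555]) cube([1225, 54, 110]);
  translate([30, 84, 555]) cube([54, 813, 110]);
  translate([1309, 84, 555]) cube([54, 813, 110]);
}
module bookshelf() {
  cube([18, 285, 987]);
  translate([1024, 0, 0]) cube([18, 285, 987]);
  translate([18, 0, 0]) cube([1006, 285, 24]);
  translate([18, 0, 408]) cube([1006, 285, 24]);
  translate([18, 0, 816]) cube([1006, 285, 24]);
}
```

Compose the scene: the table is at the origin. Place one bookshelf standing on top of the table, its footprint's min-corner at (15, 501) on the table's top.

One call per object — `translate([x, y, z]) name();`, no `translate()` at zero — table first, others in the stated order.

table();
translate([15, 501, 698]) bookshelf();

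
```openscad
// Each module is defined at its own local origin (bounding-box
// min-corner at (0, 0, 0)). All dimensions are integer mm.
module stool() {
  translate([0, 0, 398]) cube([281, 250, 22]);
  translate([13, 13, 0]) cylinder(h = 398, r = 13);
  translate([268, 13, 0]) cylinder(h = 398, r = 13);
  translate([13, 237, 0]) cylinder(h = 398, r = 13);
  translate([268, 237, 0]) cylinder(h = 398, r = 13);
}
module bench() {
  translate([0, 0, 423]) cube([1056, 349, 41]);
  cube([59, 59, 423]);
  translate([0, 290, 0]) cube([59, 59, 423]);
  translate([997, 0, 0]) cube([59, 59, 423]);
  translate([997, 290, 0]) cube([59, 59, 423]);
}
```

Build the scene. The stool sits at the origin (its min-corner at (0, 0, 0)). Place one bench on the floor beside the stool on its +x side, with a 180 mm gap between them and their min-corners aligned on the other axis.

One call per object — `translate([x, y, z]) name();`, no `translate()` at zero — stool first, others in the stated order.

stool();
translate([461, 0, 0]) bench();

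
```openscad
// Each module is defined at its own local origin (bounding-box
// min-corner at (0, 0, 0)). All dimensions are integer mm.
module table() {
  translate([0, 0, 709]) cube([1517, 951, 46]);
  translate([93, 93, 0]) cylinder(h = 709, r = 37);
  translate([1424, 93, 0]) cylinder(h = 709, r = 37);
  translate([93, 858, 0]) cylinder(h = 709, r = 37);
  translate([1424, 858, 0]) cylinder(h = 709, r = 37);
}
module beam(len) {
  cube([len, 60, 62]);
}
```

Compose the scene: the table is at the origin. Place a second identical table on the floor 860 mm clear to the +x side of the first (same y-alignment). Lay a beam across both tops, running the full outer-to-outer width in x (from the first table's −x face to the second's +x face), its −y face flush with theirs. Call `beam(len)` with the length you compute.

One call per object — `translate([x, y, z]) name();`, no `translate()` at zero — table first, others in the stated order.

table();
translate([2377, 0, 0]) table();
translate([0, 0, 755]) beam(3894);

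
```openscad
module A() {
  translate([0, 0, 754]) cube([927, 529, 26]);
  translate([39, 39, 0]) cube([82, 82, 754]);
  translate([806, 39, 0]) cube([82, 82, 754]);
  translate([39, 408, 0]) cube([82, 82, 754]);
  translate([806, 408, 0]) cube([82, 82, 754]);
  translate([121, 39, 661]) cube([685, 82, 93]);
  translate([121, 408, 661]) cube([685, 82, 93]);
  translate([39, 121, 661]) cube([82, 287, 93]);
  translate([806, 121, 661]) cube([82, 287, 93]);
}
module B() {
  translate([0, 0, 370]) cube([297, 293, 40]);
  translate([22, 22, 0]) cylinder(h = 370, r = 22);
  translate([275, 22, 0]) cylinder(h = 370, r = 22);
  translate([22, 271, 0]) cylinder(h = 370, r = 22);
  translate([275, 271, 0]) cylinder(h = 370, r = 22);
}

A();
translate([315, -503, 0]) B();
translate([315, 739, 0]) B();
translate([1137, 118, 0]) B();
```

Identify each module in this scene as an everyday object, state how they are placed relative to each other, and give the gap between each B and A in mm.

A is a table. B is a stool. Three stools sit around the table at the −y, +y, +x sides. The gap between each stool and the table is 210 mm.

Each stool's nearest face is 210 mm from the table's bounding box.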